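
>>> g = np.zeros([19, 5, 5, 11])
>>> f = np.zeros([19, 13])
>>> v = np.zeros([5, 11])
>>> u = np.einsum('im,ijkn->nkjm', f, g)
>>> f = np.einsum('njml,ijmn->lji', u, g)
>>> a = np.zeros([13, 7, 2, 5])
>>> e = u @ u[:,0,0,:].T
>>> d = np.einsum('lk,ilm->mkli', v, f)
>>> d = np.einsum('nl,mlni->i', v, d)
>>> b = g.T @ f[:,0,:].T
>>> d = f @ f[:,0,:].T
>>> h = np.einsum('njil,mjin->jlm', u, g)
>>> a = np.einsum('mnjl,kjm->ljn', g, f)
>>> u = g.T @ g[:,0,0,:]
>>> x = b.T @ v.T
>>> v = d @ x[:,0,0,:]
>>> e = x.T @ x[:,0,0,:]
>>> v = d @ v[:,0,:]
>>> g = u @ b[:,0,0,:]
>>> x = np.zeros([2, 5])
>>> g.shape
(11, 5, 5, 13)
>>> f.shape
(13, 5, 19)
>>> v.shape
(13, 5, 5)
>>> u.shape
(11, 5, 5, 11)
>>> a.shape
(11, 5, 5)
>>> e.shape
(5, 5, 5, 5)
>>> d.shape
(13, 5, 13)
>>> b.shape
(11, 5, 5, 13)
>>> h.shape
(5, 13, 19)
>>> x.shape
(2, 5)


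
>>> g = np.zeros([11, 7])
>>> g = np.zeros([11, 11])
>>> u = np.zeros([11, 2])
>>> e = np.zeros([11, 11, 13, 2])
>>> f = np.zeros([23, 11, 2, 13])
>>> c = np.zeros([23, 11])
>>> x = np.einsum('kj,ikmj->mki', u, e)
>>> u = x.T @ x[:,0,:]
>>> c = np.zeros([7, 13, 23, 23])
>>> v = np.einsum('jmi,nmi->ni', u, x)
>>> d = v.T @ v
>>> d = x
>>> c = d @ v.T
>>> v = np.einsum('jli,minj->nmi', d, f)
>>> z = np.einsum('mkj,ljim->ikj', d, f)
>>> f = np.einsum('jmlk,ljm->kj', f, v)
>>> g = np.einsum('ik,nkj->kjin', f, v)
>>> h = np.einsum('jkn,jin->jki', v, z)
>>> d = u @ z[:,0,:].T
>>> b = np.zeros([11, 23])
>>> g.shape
(23, 11, 13, 2)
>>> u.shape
(11, 11, 11)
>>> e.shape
(11, 11, 13, 2)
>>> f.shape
(13, 23)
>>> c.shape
(13, 11, 13)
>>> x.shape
(13, 11, 11)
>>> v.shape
(2, 23, 11)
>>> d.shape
(11, 11, 2)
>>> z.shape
(2, 11, 11)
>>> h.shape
(2, 23, 11)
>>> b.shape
(11, 23)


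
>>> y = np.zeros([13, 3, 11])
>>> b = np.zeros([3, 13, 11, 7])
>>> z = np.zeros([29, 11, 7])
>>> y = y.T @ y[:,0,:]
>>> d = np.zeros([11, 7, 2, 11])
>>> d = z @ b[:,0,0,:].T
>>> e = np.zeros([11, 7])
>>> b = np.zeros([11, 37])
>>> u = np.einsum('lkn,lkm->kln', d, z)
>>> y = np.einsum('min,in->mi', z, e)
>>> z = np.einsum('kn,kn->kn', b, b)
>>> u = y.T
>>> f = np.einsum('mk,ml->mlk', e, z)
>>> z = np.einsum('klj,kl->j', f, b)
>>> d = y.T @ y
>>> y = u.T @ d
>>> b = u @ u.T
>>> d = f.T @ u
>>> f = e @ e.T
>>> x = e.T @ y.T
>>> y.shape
(29, 11)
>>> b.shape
(11, 11)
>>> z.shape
(7,)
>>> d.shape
(7, 37, 29)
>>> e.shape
(11, 7)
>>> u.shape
(11, 29)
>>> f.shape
(11, 11)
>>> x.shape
(7, 29)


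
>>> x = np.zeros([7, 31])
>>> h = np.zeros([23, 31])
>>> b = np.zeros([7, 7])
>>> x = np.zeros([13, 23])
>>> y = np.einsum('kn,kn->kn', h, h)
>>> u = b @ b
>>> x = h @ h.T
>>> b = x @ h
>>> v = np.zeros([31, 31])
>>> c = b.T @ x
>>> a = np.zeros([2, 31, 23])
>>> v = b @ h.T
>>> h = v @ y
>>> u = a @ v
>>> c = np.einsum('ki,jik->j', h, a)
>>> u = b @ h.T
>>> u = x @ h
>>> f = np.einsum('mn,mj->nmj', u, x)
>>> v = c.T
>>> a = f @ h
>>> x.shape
(23, 23)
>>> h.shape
(23, 31)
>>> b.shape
(23, 31)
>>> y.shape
(23, 31)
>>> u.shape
(23, 31)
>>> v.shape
(2,)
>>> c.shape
(2,)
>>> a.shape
(31, 23, 31)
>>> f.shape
(31, 23, 23)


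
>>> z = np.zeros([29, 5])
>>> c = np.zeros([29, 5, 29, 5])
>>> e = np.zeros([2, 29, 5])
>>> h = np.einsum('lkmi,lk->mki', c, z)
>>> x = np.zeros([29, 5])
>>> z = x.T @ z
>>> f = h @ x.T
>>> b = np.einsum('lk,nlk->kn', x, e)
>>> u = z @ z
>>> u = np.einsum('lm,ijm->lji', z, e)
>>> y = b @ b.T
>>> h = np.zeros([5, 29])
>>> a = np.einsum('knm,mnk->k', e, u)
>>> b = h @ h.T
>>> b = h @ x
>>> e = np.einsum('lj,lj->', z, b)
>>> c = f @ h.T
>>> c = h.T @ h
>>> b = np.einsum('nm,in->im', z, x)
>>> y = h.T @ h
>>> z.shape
(5, 5)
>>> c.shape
(29, 29)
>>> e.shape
()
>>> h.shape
(5, 29)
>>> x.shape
(29, 5)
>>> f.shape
(29, 5, 29)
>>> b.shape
(29, 5)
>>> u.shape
(5, 29, 2)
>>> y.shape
(29, 29)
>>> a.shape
(2,)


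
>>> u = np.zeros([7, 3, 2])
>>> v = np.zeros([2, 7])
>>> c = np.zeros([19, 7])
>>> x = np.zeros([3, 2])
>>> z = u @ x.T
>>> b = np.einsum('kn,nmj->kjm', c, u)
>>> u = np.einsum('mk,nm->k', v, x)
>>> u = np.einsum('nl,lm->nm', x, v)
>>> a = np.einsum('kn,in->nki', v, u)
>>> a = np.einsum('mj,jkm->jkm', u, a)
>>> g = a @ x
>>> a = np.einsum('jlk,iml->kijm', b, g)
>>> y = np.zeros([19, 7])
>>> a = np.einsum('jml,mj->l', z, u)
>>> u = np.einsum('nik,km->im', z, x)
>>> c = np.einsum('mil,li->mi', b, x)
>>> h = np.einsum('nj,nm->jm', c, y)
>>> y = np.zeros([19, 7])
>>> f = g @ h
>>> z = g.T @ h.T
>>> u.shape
(3, 2)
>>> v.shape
(2, 7)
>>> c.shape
(19, 2)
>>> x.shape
(3, 2)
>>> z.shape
(2, 2, 2)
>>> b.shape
(19, 2, 3)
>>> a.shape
(3,)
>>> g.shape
(7, 2, 2)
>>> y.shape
(19, 7)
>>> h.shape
(2, 7)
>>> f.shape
(7, 2, 7)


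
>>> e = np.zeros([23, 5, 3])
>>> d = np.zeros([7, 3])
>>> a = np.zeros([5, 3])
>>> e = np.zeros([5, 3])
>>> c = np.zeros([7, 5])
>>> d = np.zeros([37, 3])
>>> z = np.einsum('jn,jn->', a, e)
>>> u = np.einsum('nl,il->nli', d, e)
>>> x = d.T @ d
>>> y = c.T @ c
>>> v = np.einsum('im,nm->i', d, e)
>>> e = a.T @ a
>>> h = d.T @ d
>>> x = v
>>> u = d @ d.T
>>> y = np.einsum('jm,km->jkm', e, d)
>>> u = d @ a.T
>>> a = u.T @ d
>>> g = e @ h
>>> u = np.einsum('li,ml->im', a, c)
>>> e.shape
(3, 3)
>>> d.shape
(37, 3)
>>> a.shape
(5, 3)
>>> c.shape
(7, 5)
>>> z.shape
()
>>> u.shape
(3, 7)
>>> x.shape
(37,)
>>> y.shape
(3, 37, 3)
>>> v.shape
(37,)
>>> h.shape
(3, 3)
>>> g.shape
(3, 3)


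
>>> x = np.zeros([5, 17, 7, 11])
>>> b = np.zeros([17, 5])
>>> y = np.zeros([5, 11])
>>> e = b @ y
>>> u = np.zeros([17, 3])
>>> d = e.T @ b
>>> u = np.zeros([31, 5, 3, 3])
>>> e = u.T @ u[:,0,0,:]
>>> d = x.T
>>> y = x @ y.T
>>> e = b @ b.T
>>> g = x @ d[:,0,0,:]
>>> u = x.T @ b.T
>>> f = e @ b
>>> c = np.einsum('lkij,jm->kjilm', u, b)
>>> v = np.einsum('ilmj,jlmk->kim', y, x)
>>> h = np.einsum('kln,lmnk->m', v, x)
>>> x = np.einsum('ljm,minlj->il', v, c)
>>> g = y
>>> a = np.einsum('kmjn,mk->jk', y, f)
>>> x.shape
(17, 11)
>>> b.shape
(17, 5)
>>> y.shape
(5, 17, 7, 5)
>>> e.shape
(17, 17)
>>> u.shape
(11, 7, 17, 17)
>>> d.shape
(11, 7, 17, 5)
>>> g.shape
(5, 17, 7, 5)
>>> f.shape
(17, 5)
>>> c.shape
(7, 17, 17, 11, 5)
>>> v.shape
(11, 5, 7)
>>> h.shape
(17,)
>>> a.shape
(7, 5)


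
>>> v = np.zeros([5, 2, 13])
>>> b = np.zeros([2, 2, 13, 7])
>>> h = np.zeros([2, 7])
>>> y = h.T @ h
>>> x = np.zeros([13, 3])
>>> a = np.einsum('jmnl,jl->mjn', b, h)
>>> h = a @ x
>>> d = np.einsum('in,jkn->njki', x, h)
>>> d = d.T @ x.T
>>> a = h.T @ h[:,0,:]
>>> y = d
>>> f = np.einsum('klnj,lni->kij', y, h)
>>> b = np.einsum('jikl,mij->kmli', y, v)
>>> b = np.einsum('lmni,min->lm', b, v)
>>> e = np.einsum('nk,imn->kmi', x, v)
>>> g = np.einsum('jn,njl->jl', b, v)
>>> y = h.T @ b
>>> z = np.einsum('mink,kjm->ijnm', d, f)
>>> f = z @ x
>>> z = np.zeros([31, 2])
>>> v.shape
(5, 2, 13)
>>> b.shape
(2, 5)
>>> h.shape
(2, 2, 3)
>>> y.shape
(3, 2, 5)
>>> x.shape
(13, 3)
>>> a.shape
(3, 2, 3)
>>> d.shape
(13, 2, 2, 13)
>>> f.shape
(2, 3, 2, 3)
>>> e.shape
(3, 2, 5)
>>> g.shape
(2, 13)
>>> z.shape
(31, 2)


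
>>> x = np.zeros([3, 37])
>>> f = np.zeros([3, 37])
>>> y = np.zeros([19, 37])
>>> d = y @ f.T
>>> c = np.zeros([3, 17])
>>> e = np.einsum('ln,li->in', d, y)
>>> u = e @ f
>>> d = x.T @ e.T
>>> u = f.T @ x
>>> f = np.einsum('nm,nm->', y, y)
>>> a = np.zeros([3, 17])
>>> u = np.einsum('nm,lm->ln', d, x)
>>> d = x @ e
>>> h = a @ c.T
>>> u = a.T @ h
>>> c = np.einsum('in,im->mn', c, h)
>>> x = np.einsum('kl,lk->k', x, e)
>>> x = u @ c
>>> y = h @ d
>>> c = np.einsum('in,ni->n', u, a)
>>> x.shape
(17, 17)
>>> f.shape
()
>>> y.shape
(3, 3)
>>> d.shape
(3, 3)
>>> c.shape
(3,)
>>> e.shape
(37, 3)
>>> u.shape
(17, 3)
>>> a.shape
(3, 17)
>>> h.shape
(3, 3)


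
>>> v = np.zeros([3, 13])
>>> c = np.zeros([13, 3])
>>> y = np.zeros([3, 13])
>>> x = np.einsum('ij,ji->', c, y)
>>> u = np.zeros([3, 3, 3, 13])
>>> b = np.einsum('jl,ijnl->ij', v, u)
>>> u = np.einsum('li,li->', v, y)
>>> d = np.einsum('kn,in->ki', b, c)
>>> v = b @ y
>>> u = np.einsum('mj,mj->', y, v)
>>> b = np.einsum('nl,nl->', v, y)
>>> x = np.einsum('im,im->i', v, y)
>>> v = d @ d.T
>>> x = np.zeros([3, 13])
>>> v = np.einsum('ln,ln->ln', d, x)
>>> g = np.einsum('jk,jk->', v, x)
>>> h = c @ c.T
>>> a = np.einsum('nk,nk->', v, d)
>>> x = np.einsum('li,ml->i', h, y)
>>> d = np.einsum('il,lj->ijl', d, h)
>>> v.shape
(3, 13)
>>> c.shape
(13, 3)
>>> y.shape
(3, 13)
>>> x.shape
(13,)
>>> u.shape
()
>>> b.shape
()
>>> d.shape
(3, 13, 13)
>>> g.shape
()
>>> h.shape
(13, 13)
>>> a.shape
()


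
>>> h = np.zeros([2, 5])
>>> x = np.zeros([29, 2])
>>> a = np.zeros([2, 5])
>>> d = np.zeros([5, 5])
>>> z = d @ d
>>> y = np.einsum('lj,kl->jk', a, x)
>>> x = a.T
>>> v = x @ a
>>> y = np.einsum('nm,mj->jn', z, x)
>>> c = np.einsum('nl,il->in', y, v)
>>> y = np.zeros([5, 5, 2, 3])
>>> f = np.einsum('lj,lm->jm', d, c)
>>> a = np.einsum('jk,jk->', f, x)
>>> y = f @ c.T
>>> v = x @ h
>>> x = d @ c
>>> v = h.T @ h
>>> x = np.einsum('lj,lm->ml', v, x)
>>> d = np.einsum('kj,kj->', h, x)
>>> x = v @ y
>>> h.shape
(2, 5)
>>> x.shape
(5, 5)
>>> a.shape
()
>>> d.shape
()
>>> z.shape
(5, 5)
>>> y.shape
(5, 5)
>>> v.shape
(5, 5)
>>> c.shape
(5, 2)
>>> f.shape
(5, 2)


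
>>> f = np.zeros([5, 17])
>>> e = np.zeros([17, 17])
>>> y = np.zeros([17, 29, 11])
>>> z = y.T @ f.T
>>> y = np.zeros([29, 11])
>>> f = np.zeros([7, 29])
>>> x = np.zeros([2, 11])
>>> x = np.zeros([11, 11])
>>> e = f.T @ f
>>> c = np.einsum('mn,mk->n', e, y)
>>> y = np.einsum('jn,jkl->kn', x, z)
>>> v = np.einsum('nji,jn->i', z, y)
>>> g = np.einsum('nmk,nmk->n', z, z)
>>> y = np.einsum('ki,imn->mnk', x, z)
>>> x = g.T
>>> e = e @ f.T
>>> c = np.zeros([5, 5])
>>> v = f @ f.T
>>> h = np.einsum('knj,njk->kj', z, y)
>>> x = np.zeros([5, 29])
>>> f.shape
(7, 29)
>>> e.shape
(29, 7)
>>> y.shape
(29, 5, 11)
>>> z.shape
(11, 29, 5)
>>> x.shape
(5, 29)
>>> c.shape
(5, 5)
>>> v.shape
(7, 7)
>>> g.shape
(11,)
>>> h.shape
(11, 5)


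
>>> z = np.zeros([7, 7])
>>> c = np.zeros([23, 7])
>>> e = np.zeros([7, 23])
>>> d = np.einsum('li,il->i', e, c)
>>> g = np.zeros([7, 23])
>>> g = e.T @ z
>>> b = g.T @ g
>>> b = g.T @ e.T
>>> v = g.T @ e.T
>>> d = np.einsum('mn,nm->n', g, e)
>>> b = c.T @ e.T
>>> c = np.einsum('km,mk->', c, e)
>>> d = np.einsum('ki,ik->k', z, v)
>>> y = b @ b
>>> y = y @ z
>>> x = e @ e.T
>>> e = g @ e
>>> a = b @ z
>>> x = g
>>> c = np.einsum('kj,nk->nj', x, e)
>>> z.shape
(7, 7)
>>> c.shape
(23, 7)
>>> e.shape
(23, 23)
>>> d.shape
(7,)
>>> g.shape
(23, 7)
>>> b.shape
(7, 7)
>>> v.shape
(7, 7)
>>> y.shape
(7, 7)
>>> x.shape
(23, 7)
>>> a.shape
(7, 7)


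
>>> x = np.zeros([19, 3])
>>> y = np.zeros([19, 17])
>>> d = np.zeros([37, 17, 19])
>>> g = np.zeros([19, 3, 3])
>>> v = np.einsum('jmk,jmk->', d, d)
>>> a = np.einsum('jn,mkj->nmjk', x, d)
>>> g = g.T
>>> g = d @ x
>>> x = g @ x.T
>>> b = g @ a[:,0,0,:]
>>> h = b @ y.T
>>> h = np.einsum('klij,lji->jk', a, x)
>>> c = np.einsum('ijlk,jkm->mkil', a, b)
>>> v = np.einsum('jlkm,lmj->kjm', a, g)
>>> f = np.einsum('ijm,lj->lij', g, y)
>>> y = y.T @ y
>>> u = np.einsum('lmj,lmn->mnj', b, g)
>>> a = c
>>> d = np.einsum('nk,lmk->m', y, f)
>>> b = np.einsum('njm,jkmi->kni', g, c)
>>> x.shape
(37, 17, 19)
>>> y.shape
(17, 17)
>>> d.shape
(37,)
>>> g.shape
(37, 17, 3)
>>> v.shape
(19, 3, 17)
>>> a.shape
(17, 17, 3, 19)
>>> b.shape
(17, 37, 19)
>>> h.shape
(17, 3)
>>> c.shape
(17, 17, 3, 19)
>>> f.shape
(19, 37, 17)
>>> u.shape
(17, 3, 17)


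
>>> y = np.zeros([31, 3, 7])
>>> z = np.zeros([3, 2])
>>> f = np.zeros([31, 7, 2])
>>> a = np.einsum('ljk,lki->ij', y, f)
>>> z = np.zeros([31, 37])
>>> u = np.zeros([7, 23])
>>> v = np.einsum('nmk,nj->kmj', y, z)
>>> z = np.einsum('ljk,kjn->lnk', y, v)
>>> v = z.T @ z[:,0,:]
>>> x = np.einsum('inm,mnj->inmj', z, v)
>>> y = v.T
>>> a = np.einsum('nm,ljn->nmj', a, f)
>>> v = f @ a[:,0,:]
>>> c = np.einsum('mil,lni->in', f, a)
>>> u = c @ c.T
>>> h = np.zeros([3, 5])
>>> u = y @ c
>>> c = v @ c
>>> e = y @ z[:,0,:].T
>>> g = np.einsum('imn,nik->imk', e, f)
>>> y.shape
(7, 37, 7)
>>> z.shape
(31, 37, 7)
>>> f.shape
(31, 7, 2)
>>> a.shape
(2, 3, 7)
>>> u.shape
(7, 37, 3)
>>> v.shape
(31, 7, 7)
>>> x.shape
(31, 37, 7, 7)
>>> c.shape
(31, 7, 3)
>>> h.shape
(3, 5)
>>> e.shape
(7, 37, 31)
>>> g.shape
(7, 37, 2)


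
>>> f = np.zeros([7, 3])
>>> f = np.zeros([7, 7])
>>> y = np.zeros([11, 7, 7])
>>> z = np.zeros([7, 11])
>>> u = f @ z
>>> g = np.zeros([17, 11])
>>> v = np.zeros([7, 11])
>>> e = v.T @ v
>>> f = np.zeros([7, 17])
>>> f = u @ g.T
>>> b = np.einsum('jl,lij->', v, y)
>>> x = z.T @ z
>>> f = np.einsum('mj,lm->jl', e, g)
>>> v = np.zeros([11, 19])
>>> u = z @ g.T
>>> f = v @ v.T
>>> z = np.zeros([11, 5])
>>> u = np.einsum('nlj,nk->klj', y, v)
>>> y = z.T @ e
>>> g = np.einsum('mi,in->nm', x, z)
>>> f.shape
(11, 11)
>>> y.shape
(5, 11)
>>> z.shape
(11, 5)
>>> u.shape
(19, 7, 7)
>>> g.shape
(5, 11)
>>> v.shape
(11, 19)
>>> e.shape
(11, 11)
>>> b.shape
()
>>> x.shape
(11, 11)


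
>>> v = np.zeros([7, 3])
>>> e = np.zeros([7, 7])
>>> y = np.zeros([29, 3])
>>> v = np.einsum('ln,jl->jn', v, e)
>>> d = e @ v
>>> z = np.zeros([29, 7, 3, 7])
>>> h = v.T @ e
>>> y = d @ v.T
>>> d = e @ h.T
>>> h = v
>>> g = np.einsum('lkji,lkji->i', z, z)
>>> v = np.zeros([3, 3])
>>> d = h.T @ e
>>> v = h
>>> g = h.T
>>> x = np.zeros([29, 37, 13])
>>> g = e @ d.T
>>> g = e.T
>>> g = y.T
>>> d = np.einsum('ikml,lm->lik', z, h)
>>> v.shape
(7, 3)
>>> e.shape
(7, 7)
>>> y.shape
(7, 7)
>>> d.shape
(7, 29, 7)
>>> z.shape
(29, 7, 3, 7)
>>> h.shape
(7, 3)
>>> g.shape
(7, 7)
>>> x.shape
(29, 37, 13)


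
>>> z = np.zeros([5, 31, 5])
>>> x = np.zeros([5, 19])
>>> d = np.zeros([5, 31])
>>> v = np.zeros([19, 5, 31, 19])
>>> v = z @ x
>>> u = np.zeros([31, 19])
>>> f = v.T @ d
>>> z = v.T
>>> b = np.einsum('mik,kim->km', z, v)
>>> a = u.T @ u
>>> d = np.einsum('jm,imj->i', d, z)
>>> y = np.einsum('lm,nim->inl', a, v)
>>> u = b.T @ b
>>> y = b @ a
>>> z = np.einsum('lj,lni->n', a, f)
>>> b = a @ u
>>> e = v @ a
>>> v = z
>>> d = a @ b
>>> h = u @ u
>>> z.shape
(31,)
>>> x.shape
(5, 19)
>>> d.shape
(19, 19)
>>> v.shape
(31,)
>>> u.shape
(19, 19)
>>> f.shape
(19, 31, 31)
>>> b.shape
(19, 19)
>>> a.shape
(19, 19)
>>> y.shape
(5, 19)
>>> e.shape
(5, 31, 19)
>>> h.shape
(19, 19)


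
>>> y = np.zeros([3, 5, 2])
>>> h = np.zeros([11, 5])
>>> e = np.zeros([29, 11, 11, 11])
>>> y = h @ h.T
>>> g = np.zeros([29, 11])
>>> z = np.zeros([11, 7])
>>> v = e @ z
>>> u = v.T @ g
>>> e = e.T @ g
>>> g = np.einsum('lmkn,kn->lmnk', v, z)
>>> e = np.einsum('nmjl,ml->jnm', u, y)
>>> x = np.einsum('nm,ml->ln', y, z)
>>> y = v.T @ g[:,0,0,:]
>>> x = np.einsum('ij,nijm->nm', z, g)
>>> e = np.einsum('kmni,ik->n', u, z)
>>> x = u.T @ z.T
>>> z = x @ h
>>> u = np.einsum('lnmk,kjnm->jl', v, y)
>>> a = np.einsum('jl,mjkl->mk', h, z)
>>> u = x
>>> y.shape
(7, 11, 11, 11)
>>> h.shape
(11, 5)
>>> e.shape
(11,)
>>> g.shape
(29, 11, 7, 11)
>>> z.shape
(11, 11, 11, 5)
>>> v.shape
(29, 11, 11, 7)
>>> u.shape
(11, 11, 11, 11)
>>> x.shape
(11, 11, 11, 11)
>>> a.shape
(11, 11)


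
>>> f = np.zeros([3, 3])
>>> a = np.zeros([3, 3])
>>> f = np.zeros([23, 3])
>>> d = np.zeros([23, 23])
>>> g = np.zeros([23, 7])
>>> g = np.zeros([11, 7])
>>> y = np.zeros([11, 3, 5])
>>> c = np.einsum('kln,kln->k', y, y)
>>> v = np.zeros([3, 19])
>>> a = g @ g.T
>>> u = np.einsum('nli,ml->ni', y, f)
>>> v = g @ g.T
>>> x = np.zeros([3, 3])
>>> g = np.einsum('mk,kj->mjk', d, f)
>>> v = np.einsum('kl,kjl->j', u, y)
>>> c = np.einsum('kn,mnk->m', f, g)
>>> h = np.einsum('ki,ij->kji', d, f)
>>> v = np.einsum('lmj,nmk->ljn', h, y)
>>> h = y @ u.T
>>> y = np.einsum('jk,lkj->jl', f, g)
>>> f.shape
(23, 3)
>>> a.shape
(11, 11)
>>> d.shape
(23, 23)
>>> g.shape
(23, 3, 23)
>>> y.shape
(23, 23)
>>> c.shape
(23,)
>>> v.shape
(23, 23, 11)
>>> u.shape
(11, 5)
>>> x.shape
(3, 3)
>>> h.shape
(11, 3, 11)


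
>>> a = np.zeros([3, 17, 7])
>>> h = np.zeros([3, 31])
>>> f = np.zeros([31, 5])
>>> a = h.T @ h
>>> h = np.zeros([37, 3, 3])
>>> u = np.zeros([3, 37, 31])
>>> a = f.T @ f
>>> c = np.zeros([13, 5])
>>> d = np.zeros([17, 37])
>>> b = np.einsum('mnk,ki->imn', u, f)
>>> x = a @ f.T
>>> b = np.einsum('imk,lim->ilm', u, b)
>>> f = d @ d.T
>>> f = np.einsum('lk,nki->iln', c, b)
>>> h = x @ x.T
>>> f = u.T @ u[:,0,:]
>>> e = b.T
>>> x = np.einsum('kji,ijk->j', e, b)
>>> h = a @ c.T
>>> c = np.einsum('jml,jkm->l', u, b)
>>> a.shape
(5, 5)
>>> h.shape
(5, 13)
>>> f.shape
(31, 37, 31)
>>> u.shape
(3, 37, 31)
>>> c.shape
(31,)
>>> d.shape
(17, 37)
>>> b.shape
(3, 5, 37)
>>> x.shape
(5,)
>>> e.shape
(37, 5, 3)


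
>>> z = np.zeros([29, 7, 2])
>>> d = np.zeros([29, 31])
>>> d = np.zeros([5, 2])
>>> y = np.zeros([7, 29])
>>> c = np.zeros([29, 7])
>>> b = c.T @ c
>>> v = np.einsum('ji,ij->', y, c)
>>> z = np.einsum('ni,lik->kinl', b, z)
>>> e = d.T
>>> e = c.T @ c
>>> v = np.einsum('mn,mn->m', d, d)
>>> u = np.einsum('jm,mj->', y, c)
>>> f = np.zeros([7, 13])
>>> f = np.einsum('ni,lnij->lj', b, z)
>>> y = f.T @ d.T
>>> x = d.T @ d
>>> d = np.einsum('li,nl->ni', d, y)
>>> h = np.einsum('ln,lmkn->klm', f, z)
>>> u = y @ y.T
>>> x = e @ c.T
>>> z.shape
(2, 7, 7, 29)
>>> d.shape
(29, 2)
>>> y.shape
(29, 5)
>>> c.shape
(29, 7)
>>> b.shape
(7, 7)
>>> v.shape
(5,)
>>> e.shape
(7, 7)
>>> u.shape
(29, 29)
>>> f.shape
(2, 29)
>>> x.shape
(7, 29)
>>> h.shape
(7, 2, 7)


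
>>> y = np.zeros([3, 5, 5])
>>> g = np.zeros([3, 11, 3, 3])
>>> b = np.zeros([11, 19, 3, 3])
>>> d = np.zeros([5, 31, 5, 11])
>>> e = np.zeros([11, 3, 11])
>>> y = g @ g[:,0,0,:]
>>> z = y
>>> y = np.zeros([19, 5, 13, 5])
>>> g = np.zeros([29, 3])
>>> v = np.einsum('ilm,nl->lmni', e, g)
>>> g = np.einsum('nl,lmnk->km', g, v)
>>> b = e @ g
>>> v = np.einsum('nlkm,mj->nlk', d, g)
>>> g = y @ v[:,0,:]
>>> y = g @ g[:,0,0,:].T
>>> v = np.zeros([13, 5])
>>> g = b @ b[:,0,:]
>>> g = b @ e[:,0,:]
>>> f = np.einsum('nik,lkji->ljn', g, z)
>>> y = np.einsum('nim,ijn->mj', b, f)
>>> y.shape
(11, 3)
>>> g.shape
(11, 3, 11)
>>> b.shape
(11, 3, 11)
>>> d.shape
(5, 31, 5, 11)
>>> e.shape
(11, 3, 11)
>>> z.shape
(3, 11, 3, 3)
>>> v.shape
(13, 5)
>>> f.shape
(3, 3, 11)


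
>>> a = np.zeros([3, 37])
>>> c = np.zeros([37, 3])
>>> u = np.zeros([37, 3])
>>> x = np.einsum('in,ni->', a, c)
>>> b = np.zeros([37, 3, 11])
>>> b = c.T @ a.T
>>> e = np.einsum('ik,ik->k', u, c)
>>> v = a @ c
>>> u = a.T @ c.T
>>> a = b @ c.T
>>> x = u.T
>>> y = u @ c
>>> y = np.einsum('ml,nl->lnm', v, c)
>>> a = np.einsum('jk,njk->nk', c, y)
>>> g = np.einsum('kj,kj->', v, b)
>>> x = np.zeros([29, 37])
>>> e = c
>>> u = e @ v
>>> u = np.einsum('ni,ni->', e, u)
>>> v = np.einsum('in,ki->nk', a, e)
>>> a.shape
(3, 3)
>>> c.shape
(37, 3)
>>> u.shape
()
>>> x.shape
(29, 37)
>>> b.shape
(3, 3)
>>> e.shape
(37, 3)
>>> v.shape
(3, 37)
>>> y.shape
(3, 37, 3)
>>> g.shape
()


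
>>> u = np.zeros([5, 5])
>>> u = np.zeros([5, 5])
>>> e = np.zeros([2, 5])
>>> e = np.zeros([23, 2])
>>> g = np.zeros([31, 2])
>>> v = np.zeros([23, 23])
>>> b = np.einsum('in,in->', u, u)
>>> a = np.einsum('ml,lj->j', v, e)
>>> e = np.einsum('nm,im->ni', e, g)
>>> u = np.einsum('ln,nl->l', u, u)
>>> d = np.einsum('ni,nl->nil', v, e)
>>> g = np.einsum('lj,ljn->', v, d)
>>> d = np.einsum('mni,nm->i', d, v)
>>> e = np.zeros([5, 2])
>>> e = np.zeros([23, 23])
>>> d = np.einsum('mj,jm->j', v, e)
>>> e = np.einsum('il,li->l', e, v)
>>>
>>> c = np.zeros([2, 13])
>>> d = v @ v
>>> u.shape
(5,)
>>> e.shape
(23,)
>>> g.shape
()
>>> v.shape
(23, 23)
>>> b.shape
()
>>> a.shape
(2,)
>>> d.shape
(23, 23)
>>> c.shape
(2, 13)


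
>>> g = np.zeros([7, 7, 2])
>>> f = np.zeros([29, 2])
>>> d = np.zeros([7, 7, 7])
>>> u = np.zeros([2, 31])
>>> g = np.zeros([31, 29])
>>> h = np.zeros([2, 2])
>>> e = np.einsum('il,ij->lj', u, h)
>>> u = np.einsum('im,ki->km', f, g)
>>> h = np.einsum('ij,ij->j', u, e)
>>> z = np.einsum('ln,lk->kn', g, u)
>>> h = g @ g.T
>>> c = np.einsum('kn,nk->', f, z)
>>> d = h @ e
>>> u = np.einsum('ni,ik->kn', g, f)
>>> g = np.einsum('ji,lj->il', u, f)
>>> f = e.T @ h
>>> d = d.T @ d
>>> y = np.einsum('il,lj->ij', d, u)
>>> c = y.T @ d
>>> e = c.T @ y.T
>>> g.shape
(31, 29)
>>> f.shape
(2, 31)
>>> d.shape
(2, 2)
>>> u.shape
(2, 31)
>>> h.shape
(31, 31)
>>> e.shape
(2, 2)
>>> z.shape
(2, 29)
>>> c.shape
(31, 2)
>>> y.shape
(2, 31)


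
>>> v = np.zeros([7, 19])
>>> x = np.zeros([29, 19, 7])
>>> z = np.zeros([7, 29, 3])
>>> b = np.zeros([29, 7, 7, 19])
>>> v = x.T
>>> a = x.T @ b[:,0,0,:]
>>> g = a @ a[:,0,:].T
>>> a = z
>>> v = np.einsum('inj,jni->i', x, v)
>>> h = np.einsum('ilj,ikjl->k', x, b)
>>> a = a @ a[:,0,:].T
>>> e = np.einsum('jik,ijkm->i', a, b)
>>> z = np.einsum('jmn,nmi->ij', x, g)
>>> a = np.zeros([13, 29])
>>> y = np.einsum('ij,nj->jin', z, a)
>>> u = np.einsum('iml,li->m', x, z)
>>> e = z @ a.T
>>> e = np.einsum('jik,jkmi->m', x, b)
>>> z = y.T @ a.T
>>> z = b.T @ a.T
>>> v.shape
(29,)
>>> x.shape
(29, 19, 7)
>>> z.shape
(19, 7, 7, 13)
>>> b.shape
(29, 7, 7, 19)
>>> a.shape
(13, 29)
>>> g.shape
(7, 19, 7)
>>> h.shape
(7,)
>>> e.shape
(7,)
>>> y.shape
(29, 7, 13)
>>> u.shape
(19,)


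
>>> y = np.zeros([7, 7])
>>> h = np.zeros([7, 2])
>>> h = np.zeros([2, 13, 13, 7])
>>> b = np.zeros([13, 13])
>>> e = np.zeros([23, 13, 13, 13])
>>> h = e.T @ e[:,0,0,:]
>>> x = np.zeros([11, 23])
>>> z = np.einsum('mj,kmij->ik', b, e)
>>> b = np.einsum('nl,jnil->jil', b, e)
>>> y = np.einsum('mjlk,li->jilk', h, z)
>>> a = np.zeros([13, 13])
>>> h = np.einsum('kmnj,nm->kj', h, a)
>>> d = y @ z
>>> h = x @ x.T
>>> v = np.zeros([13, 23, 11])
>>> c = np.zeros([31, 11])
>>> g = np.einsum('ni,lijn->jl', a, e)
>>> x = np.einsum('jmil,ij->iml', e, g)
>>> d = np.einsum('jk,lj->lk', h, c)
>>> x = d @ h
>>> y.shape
(13, 23, 13, 13)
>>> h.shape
(11, 11)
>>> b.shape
(23, 13, 13)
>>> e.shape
(23, 13, 13, 13)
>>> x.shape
(31, 11)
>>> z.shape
(13, 23)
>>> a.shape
(13, 13)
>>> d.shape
(31, 11)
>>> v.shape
(13, 23, 11)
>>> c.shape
(31, 11)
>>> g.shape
(13, 23)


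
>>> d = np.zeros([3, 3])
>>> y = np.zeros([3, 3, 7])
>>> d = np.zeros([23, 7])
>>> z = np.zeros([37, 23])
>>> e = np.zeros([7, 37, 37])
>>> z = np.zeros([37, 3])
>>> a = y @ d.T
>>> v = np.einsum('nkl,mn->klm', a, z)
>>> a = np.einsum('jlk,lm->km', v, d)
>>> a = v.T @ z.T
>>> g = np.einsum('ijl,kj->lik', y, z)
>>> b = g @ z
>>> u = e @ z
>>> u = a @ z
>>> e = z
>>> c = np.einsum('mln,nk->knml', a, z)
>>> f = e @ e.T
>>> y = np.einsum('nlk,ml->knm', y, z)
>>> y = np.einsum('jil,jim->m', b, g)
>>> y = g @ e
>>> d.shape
(23, 7)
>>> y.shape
(7, 3, 3)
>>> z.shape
(37, 3)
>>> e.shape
(37, 3)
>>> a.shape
(37, 23, 37)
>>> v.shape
(3, 23, 37)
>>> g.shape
(7, 3, 37)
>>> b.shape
(7, 3, 3)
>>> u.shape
(37, 23, 3)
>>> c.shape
(3, 37, 37, 23)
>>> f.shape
(37, 37)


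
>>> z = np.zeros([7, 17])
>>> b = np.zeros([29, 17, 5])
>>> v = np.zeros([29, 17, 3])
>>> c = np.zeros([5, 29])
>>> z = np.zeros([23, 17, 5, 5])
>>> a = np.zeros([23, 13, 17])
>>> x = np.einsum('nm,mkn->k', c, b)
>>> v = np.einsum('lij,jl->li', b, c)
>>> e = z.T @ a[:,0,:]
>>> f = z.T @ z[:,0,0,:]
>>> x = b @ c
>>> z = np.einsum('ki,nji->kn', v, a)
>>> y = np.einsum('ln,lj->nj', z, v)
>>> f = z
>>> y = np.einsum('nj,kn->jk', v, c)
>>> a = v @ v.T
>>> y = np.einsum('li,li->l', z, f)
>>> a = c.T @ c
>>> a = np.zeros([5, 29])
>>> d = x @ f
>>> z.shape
(29, 23)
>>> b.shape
(29, 17, 5)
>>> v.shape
(29, 17)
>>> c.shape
(5, 29)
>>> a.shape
(5, 29)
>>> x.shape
(29, 17, 29)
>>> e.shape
(5, 5, 17, 17)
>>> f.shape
(29, 23)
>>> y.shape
(29,)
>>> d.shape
(29, 17, 23)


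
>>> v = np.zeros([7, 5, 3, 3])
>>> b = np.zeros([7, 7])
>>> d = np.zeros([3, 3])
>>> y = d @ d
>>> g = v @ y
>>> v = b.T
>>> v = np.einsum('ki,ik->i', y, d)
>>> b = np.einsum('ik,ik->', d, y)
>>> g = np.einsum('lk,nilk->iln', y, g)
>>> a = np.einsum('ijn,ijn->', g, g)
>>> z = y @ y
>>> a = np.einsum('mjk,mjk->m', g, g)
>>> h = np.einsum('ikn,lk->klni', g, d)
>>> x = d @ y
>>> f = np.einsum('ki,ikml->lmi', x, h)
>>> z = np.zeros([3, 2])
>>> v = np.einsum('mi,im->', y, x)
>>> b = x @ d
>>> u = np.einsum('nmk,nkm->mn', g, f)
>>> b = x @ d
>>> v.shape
()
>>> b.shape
(3, 3)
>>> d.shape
(3, 3)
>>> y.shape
(3, 3)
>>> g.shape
(5, 3, 7)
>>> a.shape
(5,)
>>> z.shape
(3, 2)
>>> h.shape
(3, 3, 7, 5)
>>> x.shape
(3, 3)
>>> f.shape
(5, 7, 3)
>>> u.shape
(3, 5)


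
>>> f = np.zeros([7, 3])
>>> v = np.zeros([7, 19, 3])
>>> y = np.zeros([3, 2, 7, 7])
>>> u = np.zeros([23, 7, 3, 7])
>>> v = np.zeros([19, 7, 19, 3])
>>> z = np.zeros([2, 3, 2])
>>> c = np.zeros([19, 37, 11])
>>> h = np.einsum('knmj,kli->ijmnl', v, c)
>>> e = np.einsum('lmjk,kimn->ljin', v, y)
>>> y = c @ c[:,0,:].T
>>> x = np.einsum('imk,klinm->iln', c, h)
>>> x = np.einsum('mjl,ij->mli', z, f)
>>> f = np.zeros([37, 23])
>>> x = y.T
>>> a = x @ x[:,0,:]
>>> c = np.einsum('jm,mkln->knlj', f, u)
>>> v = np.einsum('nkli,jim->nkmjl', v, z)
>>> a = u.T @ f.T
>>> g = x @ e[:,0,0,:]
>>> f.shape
(37, 23)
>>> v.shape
(19, 7, 2, 2, 19)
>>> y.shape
(19, 37, 19)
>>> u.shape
(23, 7, 3, 7)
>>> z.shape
(2, 3, 2)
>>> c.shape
(7, 7, 3, 37)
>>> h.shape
(11, 3, 19, 7, 37)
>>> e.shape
(19, 19, 2, 7)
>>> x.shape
(19, 37, 19)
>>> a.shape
(7, 3, 7, 37)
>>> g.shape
(19, 37, 7)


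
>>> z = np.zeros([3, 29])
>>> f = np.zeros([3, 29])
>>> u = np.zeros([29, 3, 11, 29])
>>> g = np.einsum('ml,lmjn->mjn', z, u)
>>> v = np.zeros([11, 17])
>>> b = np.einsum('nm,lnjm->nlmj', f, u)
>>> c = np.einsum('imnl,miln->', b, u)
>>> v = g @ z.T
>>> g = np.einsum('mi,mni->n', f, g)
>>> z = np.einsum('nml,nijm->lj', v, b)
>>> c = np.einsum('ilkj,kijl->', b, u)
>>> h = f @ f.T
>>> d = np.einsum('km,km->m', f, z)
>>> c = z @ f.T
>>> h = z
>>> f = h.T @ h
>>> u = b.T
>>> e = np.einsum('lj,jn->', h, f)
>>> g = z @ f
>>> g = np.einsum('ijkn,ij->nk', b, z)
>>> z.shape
(3, 29)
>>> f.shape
(29, 29)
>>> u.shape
(11, 29, 29, 3)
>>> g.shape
(11, 29)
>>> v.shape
(3, 11, 3)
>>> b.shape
(3, 29, 29, 11)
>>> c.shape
(3, 3)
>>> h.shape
(3, 29)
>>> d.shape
(29,)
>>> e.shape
()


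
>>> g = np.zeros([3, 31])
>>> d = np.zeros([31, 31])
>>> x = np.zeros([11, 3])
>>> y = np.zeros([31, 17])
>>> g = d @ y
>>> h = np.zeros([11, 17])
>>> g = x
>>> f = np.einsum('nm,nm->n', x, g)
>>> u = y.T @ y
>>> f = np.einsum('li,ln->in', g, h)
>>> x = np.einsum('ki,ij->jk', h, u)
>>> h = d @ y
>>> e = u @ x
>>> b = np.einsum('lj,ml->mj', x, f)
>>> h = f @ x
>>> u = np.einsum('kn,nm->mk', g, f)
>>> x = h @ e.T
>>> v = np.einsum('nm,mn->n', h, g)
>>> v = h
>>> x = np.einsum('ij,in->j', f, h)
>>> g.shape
(11, 3)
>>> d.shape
(31, 31)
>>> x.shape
(17,)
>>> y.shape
(31, 17)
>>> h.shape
(3, 11)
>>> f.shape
(3, 17)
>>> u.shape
(17, 11)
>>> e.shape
(17, 11)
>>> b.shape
(3, 11)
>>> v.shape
(3, 11)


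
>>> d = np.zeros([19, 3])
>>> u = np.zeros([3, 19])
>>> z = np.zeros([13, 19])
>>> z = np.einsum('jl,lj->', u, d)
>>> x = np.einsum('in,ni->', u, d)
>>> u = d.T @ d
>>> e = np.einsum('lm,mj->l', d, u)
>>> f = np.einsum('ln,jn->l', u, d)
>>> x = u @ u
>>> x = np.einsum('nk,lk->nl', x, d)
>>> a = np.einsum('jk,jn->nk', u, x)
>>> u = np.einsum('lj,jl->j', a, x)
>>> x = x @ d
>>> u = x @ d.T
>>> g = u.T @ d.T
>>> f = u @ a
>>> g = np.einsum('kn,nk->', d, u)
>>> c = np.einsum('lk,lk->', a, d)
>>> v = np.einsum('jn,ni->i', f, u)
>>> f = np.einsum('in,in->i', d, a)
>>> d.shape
(19, 3)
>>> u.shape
(3, 19)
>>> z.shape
()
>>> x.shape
(3, 3)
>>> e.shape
(19,)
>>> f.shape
(19,)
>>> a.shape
(19, 3)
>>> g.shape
()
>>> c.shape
()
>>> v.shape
(19,)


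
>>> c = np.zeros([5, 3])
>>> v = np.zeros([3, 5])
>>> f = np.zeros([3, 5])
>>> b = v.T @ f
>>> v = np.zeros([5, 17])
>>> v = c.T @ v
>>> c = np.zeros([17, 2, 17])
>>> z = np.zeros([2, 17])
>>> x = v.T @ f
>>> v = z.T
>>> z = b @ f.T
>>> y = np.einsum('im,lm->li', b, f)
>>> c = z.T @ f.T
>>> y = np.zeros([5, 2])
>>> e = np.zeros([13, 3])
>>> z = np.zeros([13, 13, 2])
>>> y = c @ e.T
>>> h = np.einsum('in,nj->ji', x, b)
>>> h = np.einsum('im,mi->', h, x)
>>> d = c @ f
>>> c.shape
(3, 3)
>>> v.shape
(17, 2)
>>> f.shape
(3, 5)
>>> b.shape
(5, 5)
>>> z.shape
(13, 13, 2)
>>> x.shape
(17, 5)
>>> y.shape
(3, 13)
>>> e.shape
(13, 3)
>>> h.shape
()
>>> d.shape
(3, 5)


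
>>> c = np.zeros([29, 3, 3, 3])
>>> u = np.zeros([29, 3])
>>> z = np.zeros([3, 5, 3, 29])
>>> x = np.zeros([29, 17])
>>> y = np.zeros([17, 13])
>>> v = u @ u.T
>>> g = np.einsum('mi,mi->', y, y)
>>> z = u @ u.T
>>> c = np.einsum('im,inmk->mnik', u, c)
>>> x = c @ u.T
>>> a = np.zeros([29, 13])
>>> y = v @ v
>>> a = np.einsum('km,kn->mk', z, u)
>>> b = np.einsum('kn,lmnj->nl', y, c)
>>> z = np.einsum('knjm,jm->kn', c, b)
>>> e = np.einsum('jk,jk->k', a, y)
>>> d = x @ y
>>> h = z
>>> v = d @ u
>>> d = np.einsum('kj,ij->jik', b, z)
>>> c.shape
(3, 3, 29, 3)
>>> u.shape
(29, 3)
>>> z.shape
(3, 3)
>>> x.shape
(3, 3, 29, 29)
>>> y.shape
(29, 29)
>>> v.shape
(3, 3, 29, 3)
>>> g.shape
()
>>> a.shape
(29, 29)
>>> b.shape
(29, 3)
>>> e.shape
(29,)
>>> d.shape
(3, 3, 29)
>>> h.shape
(3, 3)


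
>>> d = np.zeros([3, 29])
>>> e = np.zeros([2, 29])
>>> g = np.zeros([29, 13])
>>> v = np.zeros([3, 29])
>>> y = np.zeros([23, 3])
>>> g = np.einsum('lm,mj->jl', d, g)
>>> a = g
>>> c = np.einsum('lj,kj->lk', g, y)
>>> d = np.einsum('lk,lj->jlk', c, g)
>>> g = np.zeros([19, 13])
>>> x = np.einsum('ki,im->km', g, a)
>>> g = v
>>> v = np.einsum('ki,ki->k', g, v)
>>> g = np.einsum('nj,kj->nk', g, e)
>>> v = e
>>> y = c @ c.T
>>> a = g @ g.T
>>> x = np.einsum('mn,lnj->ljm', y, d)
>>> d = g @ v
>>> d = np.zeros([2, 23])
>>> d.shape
(2, 23)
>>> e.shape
(2, 29)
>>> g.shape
(3, 2)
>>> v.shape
(2, 29)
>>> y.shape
(13, 13)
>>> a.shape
(3, 3)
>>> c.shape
(13, 23)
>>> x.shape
(3, 23, 13)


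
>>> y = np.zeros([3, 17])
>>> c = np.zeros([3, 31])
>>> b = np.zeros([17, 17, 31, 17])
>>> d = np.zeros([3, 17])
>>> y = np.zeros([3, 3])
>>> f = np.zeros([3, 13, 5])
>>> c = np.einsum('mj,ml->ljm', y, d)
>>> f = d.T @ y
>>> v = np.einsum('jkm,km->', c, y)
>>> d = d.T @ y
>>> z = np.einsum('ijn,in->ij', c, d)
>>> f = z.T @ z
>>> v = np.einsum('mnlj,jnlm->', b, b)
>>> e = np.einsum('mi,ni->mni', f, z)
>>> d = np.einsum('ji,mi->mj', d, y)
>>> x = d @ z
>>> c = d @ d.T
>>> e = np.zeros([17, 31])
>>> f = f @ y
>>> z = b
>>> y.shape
(3, 3)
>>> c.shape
(3, 3)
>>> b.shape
(17, 17, 31, 17)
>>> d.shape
(3, 17)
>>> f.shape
(3, 3)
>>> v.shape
()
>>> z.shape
(17, 17, 31, 17)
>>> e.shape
(17, 31)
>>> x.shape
(3, 3)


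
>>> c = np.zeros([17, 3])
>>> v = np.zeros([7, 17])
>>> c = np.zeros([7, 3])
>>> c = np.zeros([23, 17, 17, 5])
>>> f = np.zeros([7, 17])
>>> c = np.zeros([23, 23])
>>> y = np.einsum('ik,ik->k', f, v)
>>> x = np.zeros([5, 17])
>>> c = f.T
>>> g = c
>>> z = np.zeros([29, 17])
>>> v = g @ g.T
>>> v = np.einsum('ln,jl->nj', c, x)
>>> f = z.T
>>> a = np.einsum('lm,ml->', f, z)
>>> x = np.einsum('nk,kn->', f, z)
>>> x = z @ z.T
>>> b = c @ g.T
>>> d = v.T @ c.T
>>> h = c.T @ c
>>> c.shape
(17, 7)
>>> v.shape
(7, 5)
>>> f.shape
(17, 29)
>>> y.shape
(17,)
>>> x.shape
(29, 29)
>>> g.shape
(17, 7)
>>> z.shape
(29, 17)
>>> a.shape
()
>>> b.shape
(17, 17)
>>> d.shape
(5, 17)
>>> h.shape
(7, 7)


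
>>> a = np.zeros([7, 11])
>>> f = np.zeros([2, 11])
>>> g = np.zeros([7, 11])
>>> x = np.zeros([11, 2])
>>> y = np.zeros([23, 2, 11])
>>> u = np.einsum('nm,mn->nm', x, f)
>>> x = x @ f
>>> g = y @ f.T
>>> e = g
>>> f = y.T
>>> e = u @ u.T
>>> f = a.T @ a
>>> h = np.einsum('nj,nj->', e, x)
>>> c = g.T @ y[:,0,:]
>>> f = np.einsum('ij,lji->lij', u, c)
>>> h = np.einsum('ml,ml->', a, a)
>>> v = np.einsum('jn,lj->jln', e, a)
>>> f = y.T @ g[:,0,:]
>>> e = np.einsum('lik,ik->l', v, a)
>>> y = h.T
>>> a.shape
(7, 11)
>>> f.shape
(11, 2, 2)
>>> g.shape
(23, 2, 2)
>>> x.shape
(11, 11)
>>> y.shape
()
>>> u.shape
(11, 2)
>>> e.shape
(11,)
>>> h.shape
()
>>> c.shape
(2, 2, 11)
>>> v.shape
(11, 7, 11)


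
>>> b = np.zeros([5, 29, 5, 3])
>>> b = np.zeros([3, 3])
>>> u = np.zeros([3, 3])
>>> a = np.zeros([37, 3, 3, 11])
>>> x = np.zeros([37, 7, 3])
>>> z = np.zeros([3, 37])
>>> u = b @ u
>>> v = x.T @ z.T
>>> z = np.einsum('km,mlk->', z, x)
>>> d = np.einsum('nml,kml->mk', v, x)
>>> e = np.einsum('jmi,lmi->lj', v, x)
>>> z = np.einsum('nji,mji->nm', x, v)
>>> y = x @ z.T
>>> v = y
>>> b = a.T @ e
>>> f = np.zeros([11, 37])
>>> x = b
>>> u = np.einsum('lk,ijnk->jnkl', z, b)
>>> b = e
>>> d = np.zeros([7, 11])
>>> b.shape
(37, 3)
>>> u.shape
(3, 3, 3, 37)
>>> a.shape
(37, 3, 3, 11)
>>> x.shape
(11, 3, 3, 3)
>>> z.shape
(37, 3)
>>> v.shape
(37, 7, 37)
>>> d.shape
(7, 11)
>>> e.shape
(37, 3)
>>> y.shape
(37, 7, 37)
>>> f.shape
(11, 37)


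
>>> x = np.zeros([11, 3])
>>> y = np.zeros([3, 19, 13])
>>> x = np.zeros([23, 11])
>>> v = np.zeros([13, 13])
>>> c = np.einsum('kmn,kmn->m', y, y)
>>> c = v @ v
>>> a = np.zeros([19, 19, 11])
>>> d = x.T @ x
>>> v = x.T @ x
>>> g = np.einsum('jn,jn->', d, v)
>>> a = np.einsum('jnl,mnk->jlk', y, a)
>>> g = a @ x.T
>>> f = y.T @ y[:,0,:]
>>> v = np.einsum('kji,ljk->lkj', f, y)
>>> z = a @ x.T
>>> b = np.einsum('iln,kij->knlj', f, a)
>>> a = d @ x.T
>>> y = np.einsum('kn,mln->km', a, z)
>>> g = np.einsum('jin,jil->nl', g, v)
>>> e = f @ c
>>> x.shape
(23, 11)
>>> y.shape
(11, 3)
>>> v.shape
(3, 13, 19)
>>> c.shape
(13, 13)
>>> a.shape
(11, 23)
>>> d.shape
(11, 11)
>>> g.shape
(23, 19)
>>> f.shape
(13, 19, 13)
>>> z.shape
(3, 13, 23)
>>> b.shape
(3, 13, 19, 11)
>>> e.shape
(13, 19, 13)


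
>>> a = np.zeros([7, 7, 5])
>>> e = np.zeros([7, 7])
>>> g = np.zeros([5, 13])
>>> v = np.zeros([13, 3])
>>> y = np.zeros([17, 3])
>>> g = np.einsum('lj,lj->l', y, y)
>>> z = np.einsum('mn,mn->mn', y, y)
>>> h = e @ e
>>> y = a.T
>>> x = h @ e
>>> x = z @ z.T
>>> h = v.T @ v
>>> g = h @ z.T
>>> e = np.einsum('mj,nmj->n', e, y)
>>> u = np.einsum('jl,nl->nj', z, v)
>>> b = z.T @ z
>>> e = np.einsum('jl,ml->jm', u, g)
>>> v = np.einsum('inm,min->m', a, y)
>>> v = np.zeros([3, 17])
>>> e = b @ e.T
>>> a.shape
(7, 7, 5)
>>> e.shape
(3, 13)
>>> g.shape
(3, 17)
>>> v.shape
(3, 17)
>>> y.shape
(5, 7, 7)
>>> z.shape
(17, 3)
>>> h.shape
(3, 3)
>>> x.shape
(17, 17)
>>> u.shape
(13, 17)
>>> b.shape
(3, 3)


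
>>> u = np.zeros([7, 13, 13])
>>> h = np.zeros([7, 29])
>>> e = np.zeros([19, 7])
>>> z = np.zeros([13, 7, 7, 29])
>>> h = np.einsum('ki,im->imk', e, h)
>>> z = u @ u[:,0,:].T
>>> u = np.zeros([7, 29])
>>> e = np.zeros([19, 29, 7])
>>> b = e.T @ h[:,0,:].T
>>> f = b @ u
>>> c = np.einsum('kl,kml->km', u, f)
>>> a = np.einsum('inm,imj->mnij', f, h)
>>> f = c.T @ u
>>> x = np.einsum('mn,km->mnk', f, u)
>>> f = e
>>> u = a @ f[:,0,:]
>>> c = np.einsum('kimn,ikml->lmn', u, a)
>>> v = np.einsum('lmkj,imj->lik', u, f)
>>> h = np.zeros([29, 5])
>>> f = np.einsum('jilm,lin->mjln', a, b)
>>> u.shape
(29, 29, 7, 7)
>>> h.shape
(29, 5)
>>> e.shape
(19, 29, 7)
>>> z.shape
(7, 13, 7)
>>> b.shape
(7, 29, 7)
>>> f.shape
(19, 29, 7, 7)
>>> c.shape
(19, 7, 7)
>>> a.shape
(29, 29, 7, 19)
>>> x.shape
(29, 29, 7)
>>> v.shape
(29, 19, 7)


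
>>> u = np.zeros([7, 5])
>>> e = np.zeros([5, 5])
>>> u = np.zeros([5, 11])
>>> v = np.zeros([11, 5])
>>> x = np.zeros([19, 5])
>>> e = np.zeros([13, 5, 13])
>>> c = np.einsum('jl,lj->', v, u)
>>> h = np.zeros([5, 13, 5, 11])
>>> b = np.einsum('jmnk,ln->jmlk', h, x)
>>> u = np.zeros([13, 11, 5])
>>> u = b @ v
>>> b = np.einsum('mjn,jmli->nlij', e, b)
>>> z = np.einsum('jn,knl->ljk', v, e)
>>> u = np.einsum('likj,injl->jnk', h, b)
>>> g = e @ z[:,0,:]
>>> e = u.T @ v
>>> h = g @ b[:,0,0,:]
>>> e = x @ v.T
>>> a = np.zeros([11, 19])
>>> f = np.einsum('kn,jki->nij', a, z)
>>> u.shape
(11, 19, 5)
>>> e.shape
(19, 11)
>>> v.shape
(11, 5)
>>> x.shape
(19, 5)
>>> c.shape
()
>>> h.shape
(13, 5, 5)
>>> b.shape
(13, 19, 11, 5)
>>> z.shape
(13, 11, 13)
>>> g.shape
(13, 5, 13)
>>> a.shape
(11, 19)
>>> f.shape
(19, 13, 13)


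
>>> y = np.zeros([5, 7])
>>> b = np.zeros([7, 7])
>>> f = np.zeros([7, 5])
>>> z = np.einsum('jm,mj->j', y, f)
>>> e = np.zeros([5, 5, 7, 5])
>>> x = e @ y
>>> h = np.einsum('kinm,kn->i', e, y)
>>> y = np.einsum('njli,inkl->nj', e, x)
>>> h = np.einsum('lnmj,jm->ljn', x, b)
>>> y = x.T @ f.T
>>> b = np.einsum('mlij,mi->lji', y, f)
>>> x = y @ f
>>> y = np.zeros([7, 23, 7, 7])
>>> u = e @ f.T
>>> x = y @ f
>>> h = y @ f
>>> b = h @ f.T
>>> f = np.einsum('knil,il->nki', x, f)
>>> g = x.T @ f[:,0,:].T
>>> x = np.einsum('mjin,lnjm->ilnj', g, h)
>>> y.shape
(7, 23, 7, 7)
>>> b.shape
(7, 23, 7, 7)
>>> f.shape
(23, 7, 7)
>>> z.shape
(5,)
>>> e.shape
(5, 5, 7, 5)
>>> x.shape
(23, 7, 23, 7)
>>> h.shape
(7, 23, 7, 5)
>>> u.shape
(5, 5, 7, 7)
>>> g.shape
(5, 7, 23, 23)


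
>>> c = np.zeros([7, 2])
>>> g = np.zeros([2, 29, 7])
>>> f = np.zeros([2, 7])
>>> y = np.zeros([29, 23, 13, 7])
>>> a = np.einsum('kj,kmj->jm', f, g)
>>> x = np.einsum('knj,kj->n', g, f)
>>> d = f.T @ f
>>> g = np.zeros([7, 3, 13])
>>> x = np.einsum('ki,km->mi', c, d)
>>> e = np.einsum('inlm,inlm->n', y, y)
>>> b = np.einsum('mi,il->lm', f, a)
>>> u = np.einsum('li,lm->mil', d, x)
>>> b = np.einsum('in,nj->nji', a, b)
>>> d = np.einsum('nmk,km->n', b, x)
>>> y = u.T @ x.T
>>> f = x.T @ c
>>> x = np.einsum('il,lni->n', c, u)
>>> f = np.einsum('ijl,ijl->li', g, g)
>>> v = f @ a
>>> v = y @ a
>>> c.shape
(7, 2)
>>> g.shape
(7, 3, 13)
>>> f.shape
(13, 7)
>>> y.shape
(7, 7, 7)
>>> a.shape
(7, 29)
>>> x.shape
(7,)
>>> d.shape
(29,)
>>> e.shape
(23,)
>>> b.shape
(29, 2, 7)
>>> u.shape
(2, 7, 7)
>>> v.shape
(7, 7, 29)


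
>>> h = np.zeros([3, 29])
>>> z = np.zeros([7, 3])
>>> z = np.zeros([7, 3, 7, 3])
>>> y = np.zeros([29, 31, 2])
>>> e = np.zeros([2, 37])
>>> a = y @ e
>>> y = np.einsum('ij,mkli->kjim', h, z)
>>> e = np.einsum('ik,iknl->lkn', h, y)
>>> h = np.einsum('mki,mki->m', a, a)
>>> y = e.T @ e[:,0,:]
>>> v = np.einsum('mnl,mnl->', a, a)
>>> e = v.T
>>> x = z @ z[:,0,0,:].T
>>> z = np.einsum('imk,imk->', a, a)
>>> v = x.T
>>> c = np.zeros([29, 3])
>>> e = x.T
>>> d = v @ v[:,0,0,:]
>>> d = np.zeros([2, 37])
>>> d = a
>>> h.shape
(29,)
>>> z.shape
()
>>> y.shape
(3, 29, 3)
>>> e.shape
(7, 7, 3, 7)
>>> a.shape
(29, 31, 37)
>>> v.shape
(7, 7, 3, 7)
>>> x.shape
(7, 3, 7, 7)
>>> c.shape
(29, 3)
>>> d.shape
(29, 31, 37)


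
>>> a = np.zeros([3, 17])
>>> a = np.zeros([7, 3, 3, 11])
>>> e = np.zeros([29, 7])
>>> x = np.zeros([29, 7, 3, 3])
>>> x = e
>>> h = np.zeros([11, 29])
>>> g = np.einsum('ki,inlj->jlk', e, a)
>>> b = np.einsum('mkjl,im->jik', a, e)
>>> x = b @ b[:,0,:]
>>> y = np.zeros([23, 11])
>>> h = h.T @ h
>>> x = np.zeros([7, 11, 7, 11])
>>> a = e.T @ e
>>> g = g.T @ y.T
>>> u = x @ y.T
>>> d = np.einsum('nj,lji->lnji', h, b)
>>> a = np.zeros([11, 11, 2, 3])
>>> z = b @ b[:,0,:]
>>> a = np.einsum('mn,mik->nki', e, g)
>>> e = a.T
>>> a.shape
(7, 23, 3)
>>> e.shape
(3, 23, 7)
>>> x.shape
(7, 11, 7, 11)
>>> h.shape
(29, 29)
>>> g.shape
(29, 3, 23)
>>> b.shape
(3, 29, 3)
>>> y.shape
(23, 11)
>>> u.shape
(7, 11, 7, 23)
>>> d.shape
(3, 29, 29, 3)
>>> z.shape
(3, 29, 3)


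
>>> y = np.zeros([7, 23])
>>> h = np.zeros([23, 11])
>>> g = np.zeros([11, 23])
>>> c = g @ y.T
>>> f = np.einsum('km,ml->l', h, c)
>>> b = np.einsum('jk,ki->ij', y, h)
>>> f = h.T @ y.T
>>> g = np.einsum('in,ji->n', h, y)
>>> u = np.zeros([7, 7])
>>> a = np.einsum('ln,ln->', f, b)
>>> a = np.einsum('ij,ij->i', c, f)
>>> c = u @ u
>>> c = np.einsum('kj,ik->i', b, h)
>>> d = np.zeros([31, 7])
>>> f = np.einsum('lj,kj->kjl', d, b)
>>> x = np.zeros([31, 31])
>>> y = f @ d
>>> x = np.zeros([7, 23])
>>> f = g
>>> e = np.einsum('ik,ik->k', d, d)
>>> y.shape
(11, 7, 7)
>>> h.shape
(23, 11)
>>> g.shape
(11,)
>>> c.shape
(23,)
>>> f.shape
(11,)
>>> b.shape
(11, 7)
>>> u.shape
(7, 7)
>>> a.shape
(11,)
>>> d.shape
(31, 7)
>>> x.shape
(7, 23)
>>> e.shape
(7,)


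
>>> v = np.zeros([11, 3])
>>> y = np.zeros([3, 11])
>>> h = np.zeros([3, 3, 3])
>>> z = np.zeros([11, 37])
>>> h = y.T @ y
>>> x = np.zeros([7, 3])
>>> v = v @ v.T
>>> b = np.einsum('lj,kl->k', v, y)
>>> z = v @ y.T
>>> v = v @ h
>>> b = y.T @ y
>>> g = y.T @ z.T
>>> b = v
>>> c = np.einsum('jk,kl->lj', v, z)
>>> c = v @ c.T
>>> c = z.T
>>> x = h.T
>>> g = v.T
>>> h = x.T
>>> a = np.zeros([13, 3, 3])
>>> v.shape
(11, 11)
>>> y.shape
(3, 11)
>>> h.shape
(11, 11)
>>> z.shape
(11, 3)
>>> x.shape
(11, 11)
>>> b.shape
(11, 11)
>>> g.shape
(11, 11)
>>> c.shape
(3, 11)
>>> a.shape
(13, 3, 3)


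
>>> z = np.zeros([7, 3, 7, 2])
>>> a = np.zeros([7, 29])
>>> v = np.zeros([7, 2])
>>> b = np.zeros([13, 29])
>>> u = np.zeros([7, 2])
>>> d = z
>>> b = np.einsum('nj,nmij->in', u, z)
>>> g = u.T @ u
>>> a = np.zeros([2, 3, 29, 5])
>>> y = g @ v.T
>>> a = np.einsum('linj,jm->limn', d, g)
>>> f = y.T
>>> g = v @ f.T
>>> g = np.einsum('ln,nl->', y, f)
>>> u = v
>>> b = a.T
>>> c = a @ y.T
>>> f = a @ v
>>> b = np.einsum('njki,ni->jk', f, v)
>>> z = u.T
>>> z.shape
(2, 7)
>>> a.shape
(7, 3, 2, 7)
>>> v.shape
(7, 2)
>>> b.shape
(3, 2)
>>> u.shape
(7, 2)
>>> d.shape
(7, 3, 7, 2)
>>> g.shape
()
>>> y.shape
(2, 7)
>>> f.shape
(7, 3, 2, 2)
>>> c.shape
(7, 3, 2, 2)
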